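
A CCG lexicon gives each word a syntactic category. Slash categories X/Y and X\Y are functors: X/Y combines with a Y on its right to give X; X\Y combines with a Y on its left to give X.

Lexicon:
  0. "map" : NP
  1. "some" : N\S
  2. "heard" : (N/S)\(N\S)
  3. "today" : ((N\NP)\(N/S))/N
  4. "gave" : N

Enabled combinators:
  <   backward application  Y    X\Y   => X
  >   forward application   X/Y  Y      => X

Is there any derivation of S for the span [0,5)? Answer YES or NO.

NP N\S (N/S)\(N\S) ((N\NP)\(N/S))/N N
CKY chart[0,5] = {N}; S ∉ chart

NO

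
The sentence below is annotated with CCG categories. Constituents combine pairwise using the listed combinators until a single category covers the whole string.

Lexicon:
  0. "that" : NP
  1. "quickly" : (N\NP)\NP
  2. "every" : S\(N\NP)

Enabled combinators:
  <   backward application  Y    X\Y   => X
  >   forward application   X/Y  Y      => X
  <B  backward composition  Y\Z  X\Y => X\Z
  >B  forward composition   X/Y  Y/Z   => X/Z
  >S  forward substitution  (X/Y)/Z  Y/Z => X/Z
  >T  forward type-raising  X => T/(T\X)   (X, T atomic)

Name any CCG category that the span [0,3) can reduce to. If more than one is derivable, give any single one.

[0,3] S   <
  [0,1] "that" : NP
  [1,3] S\NP   <B
    [1,2] "quickly" : (N\NP)\NP
    [2,3] "every" : S\(N\NP)

S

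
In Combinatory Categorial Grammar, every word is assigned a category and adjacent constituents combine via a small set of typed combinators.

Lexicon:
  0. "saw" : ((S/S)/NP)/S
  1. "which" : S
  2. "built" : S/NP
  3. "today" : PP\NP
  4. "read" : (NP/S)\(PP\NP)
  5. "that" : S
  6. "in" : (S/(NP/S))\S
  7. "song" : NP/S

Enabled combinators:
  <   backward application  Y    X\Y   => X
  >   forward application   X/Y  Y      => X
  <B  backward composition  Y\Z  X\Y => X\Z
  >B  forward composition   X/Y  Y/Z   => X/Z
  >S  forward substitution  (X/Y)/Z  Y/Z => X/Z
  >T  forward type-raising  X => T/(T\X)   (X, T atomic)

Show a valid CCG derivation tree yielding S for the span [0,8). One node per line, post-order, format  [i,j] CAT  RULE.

[0,8] S   >
  [0,7] S/(NP/S)   <
    [0,6] S   >
      [0,3] S/NP   >S
        [0,2] (S/S)/NP   >
          [0,1] "saw" : ((S/S)/NP)/S
          [1,2] "which" : S
        [2,3] "built" : S/NP
      [3,6] NP   >
        [3,5] NP/S   <
          [3,4] "today" : PP\NP
          [4,5] "read" : (NP/S)\(PP\NP)
        [5,6] "that" : S
    [6,7] "in" : (S/(NP/S))\S
  [7,8] "song" : NP/S

[0,1] ((S/S)/NP)/S  lex  "saw"
[1,2] S  lex  "which"
[0,2] (S/S)/NP  >  k=1
[2,3] S/NP  lex  "built"
[0,3] S/NP  >S  k=2
[3,4] PP\NP  lex  "today"
[4,5] (NP/S)\(PP\NP)  lex  "read"
[3,5] NP/S  <  k=4
[5,6] S  lex  "that"
[3,6] NP  >  k=5
[0,6] S  >  k=3
[6,7] (S/(NP/S))\S  lex  "in"
[0,7] S/(NP/S)  <  k=6
[7,8] NP/S  lex  "song"
[0,8] S  >  k=7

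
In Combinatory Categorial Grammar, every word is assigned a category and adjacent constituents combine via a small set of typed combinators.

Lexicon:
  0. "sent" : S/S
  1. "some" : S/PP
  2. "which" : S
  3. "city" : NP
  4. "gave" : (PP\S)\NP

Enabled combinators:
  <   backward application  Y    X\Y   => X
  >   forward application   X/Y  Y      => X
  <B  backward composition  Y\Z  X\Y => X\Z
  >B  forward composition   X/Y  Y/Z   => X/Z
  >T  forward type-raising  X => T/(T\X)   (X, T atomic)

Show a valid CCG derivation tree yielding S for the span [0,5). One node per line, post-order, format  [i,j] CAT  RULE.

[0,1] S/S  lex  "sent"
[1,2] S/PP  lex  "some"
[0,2] S/PP  >B  k=1
[2,3] S  lex  "which"
[2,3] PP/(PP\S)  >T
[3,4] NP  lex  "city"
[4,5] (PP\S)\NP  lex  "gave"
[3,5] PP\S  <  k=4
[2,5] PP  >  k=3
[0,5] S  >  k=2

[0,5] S   >
  [0,2] S/PP   >B
    [0,1] "sent" : S/S
    [1,2] "some" : S/PP
  [2,5] PP   >
    [2,3] PP/(PP\S)   >T
      [2,3] "which" : S
    [3,5] PP\S   <
      [3,4] "city" : NP
      [4,5] "gave" : (PP\S)\NP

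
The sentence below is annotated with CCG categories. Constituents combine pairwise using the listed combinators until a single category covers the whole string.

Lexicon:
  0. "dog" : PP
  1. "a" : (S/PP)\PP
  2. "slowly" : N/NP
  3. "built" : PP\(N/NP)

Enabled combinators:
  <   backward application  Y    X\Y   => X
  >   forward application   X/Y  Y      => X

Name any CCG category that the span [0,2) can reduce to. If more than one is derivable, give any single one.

[0,4] S   >
  [0,2] S/PP   <
    [0,1] "dog" : PP
    [1,2] "a" : (S/PP)\PP
  [2,4] PP   <
    [2,3] "slowly" : N/NP
    [3,4] "built" : PP\(N/NP)

S/PP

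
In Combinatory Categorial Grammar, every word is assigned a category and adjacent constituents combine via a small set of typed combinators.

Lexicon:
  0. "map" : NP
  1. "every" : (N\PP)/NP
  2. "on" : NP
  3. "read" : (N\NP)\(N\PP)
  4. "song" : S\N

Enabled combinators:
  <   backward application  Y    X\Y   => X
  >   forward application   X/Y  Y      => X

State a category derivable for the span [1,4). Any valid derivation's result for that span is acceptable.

[0,5] S   <
  [0,4] N   <
    [0,1] "map" : NP
    [1,4] N\NP   <
      [1,3] N\PP   >
        [1,2] "every" : (N\PP)/NP
        [2,3] "on" : NP
      [3,4] "read" : (N\NP)\(N\PP)
  [4,5] "song" : S\N

N\NP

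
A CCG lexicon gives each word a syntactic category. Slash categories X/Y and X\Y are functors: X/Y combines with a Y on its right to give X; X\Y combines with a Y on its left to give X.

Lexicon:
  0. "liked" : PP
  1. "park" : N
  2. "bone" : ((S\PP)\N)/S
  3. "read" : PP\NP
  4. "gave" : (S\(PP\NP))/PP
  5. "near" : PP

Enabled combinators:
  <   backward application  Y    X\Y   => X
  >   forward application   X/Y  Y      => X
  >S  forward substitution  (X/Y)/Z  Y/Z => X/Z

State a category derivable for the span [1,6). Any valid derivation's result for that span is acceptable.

S\PP

[0,6] S   <
  [0,1] "liked" : PP
  [1,6] S\PP   <
    [1,2] "park" : N
    [2,6] (S\PP)\N   >
      [2,3] "bone" : ((S\PP)\N)/S
      [3,6] S   <
        [3,4] "read" : PP\NP
        [4,6] S\(PP\NP)   >
          [4,5] "gave" : (S\(PP\NP))/PP
          [5,6] "near" : PP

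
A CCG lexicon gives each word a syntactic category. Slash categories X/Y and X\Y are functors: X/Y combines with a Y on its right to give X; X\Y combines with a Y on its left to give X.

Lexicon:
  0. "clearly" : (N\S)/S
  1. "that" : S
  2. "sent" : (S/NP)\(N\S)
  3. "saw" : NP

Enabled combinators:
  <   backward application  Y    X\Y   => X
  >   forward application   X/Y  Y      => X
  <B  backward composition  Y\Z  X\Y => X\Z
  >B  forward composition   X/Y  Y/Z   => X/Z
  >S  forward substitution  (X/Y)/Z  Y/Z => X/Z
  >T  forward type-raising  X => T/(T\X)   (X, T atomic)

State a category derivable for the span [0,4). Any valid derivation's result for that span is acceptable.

[0,4] S   >
  [0,3] S/NP   <
    [0,2] N\S   >
      [0,1] "clearly" : (N\S)/S
      [1,2] "that" : S
    [2,3] "sent" : (S/NP)\(N\S)
  [3,4] "saw" : NP

S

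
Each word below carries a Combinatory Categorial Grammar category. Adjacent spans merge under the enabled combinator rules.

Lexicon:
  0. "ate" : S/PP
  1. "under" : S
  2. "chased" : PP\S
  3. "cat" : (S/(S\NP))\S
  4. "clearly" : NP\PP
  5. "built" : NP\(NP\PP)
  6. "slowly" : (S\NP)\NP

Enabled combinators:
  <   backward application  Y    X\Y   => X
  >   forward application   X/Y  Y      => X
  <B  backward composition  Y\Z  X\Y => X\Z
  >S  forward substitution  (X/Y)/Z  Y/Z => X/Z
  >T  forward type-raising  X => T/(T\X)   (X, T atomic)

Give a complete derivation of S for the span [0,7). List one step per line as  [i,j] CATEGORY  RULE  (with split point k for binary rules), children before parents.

[0,1] S/PP  lex  "ate"
[1,2] S  lex  "under"
[1,2] PP/(PP\S)  >T
[2,3] PP\S  lex  "chased"
[1,3] PP  >  k=2
[0,3] S  >  k=1
[3,4] (S/(S\NP))\S  lex  "cat"
[0,4] S/(S\NP)  <  k=3
[4,5] NP\PP  lex  "clearly"
[5,6] NP\(NP\PP)  lex  "built"
[4,6] NP  <  k=5
[6,7] (S\NP)\NP  lex  "slowly"
[4,7] S\NP  <  k=6
[0,7] S  >  k=4

[0,7] S   >
  [0,4] S/(S\NP)   <
    [0,3] S   >
      [0,1] "ate" : S/PP
      [1,3] PP   >
        [1,2] PP/(PP\S)   >T
          [1,2] "under" : S
        [2,3] "chased" : PP\S
    [3,4] "cat" : (S/(S\NP))\S
  [4,7] S\NP   <
    [4,6] NP   <
      [4,5] "clearly" : NP\PP
      [5,6] "built" : NP\(NP\PP)
    [6,7] "slowly" : (S\NP)\NP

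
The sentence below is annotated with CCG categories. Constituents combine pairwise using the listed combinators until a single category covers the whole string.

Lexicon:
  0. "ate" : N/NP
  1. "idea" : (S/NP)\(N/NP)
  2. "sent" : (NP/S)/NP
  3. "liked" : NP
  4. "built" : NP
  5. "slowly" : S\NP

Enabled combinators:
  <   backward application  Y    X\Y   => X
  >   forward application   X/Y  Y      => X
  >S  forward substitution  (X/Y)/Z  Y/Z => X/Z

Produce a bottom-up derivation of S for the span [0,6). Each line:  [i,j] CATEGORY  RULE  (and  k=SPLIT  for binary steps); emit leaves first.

[0,1] N/NP  lex  "ate"
[1,2] (S/NP)\(N/NP)  lex  "idea"
[0,2] S/NP  <  k=1
[2,3] (NP/S)/NP  lex  "sent"
[3,4] NP  lex  "liked"
[2,4] NP/S  >  k=3
[4,5] NP  lex  "built"
[5,6] S\NP  lex  "slowly"
[4,6] S  <  k=5
[2,6] NP  >  k=4
[0,6] S  >  k=2

[0,6] S   >
  [0,2] S/NP   <
    [0,1] "ate" : N/NP
    [1,2] "idea" : (S/NP)\(N/NP)
  [2,6] NP   >
    [2,4] NP/S   >
      [2,3] "sent" : (NP/S)/NP
      [3,4] "liked" : NP
    [4,6] S   <
      [4,5] "built" : NP
      [5,6] "slowly" : S\NP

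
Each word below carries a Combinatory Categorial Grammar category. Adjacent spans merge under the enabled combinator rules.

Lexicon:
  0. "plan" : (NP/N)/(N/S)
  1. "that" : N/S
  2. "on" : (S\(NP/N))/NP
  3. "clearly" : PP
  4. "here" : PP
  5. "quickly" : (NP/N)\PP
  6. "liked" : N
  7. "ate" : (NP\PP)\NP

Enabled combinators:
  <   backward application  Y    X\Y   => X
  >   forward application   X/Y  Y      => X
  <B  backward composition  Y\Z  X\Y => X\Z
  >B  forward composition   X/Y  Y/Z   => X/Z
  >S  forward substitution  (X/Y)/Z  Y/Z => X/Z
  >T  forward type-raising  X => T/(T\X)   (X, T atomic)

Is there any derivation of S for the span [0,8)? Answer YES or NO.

[0,8] S   <
  [0,2] NP/N   >
    [0,1] "plan" : (NP/N)/(N/S)
    [1,2] "that" : N/S
  [2,8] S\(NP/N)   >
    [2,3] "on" : (S\(NP/N))/NP
    [3,8] NP   >
      [3,4] NP/(NP\PP)   >T
        [3,4] "clearly" : PP
      [4,8] NP\PP   <
        [4,7] NP   >
          [4,6] NP/N   <
            [4,5] "here" : PP
            [5,6] "quickly" : (NP/N)\PP
          [6,7] "liked" : N
        [7,8] "ate" : (NP\PP)\NP

YES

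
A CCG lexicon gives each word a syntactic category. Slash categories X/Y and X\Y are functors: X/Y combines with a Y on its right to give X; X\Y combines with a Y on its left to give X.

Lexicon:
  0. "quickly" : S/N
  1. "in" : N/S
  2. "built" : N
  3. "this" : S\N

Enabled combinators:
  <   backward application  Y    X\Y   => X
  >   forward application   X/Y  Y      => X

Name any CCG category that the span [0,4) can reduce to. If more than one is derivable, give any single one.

S

[0,4] S   >
  [0,1] "quickly" : S/N
  [1,4] N   >
    [1,2] "in" : N/S
    [2,4] S   <
      [2,3] "built" : N
      [3,4] "this" : S\N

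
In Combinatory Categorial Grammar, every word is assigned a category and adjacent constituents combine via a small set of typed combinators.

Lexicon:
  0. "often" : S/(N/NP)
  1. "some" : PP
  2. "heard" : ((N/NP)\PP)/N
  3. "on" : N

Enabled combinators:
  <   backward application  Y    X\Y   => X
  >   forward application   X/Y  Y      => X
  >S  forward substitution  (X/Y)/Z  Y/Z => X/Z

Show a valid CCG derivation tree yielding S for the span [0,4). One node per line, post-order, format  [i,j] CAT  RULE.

[0,4] S   >
  [0,1] "often" : S/(N/NP)
  [1,4] N/NP   <
    [1,2] "some" : PP
    [2,4] (N/NP)\PP   >
      [2,3] "heard" : ((N/NP)\PP)/N
      [3,4] "on" : N

[0,1] S/(N/NP)  lex  "often"
[1,2] PP  lex  "some"
[2,3] ((N/NP)\PP)/N  lex  "heard"
[3,4] N  lex  "on"
[2,4] (N/NP)\PP  >  k=3
[1,4] N/NP  <  k=2
[0,4] S  >  k=1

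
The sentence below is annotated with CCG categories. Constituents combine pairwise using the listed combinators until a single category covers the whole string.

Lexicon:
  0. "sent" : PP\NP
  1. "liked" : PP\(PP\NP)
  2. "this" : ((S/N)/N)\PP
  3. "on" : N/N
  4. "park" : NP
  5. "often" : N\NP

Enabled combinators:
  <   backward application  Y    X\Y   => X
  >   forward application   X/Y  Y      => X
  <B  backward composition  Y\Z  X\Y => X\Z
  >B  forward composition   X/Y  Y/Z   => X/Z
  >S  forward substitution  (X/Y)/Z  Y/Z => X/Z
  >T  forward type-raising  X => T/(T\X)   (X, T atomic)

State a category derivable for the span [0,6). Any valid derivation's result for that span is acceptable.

[0,6] S   >
  [0,4] S/N   >S
    [0,3] (S/N)/N   <
      [0,2] PP   <
        [0,1] "sent" : PP\NP
        [1,2] "liked" : PP\(PP\NP)
      [2,3] "this" : ((S/N)/N)\PP
    [3,4] "on" : N/N
  [4,6] N   >
    [4,5] N/(N\NP)   >T
      [4,5] "park" : NP
    [5,6] "often" : N\NP

S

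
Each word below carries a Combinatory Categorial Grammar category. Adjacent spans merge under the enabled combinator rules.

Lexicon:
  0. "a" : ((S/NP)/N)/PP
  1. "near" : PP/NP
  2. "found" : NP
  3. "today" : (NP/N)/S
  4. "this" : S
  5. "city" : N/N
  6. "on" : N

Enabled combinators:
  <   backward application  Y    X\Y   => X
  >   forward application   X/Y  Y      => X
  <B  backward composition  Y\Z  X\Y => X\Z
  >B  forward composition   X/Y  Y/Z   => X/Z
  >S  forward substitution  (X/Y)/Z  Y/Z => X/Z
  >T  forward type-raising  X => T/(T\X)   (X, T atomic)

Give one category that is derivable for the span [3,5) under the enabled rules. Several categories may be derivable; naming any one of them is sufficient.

[0,7] S   >
  [0,6] S/N   >S
    [0,3] (S/NP)/N   >
      [0,1] "a" : ((S/NP)/N)/PP
      [1,3] PP   >
        [1,2] "near" : PP/NP
        [2,3] "found" : NP
    [3,6] NP/N   >B
      [3,5] NP/N   >
        [3,4] "today" : (NP/N)/S
        [4,5] "this" : S
      [5,6] "city" : N/N
  [6,7] "on" : N

NP/N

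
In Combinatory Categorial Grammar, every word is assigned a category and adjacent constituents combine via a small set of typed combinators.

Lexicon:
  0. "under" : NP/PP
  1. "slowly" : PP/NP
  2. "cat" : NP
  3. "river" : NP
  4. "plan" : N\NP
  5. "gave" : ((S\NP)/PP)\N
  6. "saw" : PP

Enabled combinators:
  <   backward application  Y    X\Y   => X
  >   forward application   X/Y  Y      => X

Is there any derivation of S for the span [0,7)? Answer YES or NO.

YES

[0,7] S   <
  [0,3] NP   >
    [0,1] "under" : NP/PP
    [1,3] PP   >
      [1,2] "slowly" : PP/NP
      [2,3] "cat" : NP
  [3,7] S\NP   >
    [3,6] (S\NP)/PP   <
      [3,5] N   <
        [3,4] "river" : NP
        [4,5] "plan" : N\NP
      [5,6] "gave" : ((S\NP)/PP)\N
    [6,7] "saw" : PP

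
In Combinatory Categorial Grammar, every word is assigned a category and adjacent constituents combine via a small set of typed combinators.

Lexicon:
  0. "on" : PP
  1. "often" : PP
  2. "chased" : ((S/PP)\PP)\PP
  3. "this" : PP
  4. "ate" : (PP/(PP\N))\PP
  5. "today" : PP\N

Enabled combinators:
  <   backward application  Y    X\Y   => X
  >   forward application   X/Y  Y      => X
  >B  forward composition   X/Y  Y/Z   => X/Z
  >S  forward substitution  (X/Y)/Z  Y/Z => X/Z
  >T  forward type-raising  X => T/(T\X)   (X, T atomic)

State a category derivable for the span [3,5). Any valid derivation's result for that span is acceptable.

[0,6] S   >
  [0,3] S/PP   <
    [0,1] "on" : PP
    [1,3] (S/PP)\PP   <
      [1,2] "often" : PP
      [2,3] "chased" : ((S/PP)\PP)\PP
  [3,6] PP   >
    [3,5] PP/(PP\N)   <
      [3,4] "this" : PP
      [4,5] "ate" : (PP/(PP\N))\PP
    [5,6] "today" : PP\N

PP/(PP\N)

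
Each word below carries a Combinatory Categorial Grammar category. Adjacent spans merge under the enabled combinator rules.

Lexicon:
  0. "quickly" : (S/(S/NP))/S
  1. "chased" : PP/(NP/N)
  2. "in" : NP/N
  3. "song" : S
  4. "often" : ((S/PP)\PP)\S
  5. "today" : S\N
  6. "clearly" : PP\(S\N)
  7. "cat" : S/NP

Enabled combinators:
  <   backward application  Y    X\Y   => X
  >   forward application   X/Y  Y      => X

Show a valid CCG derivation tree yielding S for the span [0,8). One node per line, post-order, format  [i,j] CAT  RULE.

[0,8] S   >
  [0,7] S/(S/NP)   >
    [0,1] "quickly" : (S/(S/NP))/S
    [1,7] S   >
      [1,5] S/PP   <
        [1,3] PP   >
          [1,2] "chased" : PP/(NP/N)
          [2,3] "in" : NP/N
        [3,5] (S/PP)\PP   <
          [3,4] "song" : S
          [4,5] "often" : ((S/PP)\PP)\S
      [5,7] PP   <
        [5,6] "today" : S\N
        [6,7] "clearly" : PP\(S\N)
  [7,8] "cat" : S/NP

[0,1] (S/(S/NP))/S  lex  "quickly"
[1,2] PP/(NP/N)  lex  "chased"
[2,3] NP/N  lex  "in"
[1,3] PP  >  k=2
[3,4] S  lex  "song"
[4,5] ((S/PP)\PP)\S  lex  "often"
[3,5] (S/PP)\PP  <  k=4
[1,5] S/PP  <  k=3
[5,6] S\N  lex  "today"
[6,7] PP\(S\N)  lex  "clearly"
[5,7] PP  <  k=6
[1,7] S  >  k=5
[0,7] S/(S/NP)  >  k=1
[7,8] S/NP  lex  "cat"
[0,8] S  >  k=7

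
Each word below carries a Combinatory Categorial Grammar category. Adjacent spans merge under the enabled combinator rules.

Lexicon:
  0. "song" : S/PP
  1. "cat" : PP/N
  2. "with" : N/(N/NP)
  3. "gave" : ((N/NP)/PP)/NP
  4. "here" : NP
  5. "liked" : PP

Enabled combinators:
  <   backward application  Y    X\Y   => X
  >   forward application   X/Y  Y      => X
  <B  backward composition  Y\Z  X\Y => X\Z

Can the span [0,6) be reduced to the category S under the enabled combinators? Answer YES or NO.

[0,6] S   >
  [0,1] "song" : S/PP
  [1,6] PP   >
    [1,2] "cat" : PP/N
    [2,6] N   >
      [2,3] "with" : N/(N/NP)
      [3,6] N/NP   >
        [3,5] (N/NP)/PP   >
          [3,4] "gave" : ((N/NP)/PP)/NP
          [4,5] "here" : NP
        [5,6] "liked" : PP

YES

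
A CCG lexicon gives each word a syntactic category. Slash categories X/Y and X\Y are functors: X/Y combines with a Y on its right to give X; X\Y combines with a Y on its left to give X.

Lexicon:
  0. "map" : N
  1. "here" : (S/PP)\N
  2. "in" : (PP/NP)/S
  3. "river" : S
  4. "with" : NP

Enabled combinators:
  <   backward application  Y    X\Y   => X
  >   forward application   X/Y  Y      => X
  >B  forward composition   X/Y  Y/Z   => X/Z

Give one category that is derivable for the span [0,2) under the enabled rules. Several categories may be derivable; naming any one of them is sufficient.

S/PP

[0,5] S   >
  [0,2] S/PP   <
    [0,1] "map" : N
    [1,2] "here" : (S/PP)\N
  [2,5] PP   >
    [2,4] PP/NP   >
      [2,3] "in" : (PP/NP)/S
      [3,4] "river" : S
    [4,5] "with" : NP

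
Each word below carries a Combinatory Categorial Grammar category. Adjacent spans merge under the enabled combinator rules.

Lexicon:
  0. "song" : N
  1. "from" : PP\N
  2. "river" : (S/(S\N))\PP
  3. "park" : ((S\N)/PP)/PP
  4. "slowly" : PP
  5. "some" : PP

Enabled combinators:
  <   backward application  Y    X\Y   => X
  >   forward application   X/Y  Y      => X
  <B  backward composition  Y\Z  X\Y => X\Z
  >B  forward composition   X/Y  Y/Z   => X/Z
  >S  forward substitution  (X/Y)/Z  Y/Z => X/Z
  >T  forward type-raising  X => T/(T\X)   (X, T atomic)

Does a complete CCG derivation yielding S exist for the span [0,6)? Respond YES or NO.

[0,6] S   >
  [0,3] S/(S\N)   <
    [0,2] PP   >
      [0,1] PP/(PP\N)   >T
        [0,1] "song" : N
      [1,2] "from" : PP\N
    [2,3] "river" : (S/(S\N))\PP
  [3,6] S\N   >
    [3,5] (S\N)/PP   >
      [3,4] "park" : ((S\N)/PP)/PP
      [4,5] "slowly" : PP
    [5,6] "some" : PP

YES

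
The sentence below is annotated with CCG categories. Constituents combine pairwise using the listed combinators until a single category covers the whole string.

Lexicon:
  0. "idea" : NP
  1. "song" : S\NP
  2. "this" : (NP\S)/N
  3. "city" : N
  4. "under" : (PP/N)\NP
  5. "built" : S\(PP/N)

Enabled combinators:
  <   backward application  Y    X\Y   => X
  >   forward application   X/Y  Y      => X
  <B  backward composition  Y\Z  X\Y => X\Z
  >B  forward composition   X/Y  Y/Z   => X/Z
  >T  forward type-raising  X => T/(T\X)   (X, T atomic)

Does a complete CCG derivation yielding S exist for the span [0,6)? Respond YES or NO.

[0,6] S   >
  [0,1] S/(S\NP)   >T
    [0,1] "idea" : NP
  [1,6] S\NP   <B
    [1,4] NP\NP   <B
      [1,2] "song" : S\NP
      [2,4] NP\S   >
        [2,3] "this" : (NP\S)/N
        [3,4] "city" : N
    [4,6] S\NP   <B
      [4,5] "under" : (PP/N)\NP
      [5,6] "built" : S\(PP/N)

YES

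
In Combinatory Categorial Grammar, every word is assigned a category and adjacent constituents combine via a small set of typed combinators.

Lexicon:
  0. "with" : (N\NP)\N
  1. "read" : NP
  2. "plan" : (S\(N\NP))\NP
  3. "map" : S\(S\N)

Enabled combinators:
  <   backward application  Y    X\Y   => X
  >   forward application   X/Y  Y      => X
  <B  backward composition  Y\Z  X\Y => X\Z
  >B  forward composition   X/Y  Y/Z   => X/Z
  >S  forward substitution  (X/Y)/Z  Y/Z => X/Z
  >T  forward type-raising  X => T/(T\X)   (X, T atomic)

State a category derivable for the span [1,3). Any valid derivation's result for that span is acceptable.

S\(N\NP)

[0,4] S   <
  [0,3] S\N   <B
    [0,1] "with" : (N\NP)\N
    [1,3] S\(N\NP)   <
      [1,2] "read" : NP
      [2,3] "plan" : (S\(N\NP))\NP
  [3,4] "map" : S\(S\N)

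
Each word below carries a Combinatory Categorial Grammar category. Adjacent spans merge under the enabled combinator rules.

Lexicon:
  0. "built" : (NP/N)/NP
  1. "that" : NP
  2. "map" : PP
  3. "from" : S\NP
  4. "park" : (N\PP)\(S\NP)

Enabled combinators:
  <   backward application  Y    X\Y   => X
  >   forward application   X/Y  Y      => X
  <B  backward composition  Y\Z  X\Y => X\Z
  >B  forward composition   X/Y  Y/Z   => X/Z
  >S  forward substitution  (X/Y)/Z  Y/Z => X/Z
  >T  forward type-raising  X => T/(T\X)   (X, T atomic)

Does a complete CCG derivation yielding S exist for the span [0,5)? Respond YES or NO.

(NP/N)/NP NP PP S\NP (N\PP)\(S\NP)
CKY chart[0,5] = {N/(N\NP), NP, NP/(NP\NP), NP/(N\N), PP/(PP\NP), S/(S\NP)}; S ∉ chart

NO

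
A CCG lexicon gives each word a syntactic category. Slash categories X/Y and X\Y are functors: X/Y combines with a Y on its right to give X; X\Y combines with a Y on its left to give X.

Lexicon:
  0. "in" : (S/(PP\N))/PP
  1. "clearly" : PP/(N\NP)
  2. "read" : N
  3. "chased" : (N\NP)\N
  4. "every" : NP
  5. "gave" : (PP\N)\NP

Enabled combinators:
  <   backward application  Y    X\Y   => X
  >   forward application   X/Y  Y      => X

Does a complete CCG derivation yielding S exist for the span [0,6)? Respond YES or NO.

[0,6] S   >
  [0,4] S/(PP\N)   >
    [0,1] "in" : (S/(PP\N))/PP
    [1,4] PP   >
      [1,2] "clearly" : PP/(N\NP)
      [2,4] N\NP   <
        [2,3] "read" : N
        [3,4] "chased" : (N\NP)\N
  [4,6] PP\N   <
    [4,5] "every" : NP
    [5,6] "gave" : (PP\N)\NP

YES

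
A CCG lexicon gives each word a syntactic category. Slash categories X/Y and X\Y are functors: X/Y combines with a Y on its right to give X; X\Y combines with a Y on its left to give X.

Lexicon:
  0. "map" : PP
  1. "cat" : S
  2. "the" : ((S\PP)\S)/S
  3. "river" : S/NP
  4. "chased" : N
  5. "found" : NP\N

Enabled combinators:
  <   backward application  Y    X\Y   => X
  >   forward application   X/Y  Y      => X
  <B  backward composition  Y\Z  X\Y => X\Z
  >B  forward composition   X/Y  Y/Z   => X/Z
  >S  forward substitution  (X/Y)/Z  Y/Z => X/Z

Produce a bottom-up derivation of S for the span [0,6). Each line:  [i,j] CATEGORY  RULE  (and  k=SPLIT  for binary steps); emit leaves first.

[0,1] PP  lex  "map"
[1,2] S  lex  "cat"
[2,3] ((S\PP)\S)/S  lex  "the"
[3,4] S/NP  lex  "river"
[4,5] N  lex  "chased"
[5,6] NP\N  lex  "found"
[4,6] NP  <  k=5
[3,6] S  >  k=4
[2,6] (S\PP)\S  >  k=3
[1,6] S\PP  <  k=2
[0,6] S  <  k=1

[0,6] S   <
  [0,1] "map" : PP
  [1,6] S\PP   <
    [1,2] "cat" : S
    [2,6] (S\PP)\S   >
      [2,3] "the" : ((S\PP)\S)/S
      [3,6] S   >
        [3,4] "river" : S/NP
        [4,6] NP   <
          [4,5] "chased" : N
          [5,6] "found" : NP\N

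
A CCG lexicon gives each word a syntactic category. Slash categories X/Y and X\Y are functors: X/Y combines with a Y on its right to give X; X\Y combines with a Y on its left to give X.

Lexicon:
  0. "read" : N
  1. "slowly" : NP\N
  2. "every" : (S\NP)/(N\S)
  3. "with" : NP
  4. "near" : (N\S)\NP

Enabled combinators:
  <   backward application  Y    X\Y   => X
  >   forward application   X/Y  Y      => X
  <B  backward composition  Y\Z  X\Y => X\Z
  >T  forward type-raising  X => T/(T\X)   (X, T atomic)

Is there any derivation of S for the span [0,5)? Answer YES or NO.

[0,5] S   <
  [0,1] "read" : N
  [1,5] S\N   <B
    [1,2] "slowly" : NP\N
    [2,5] S\NP   >
      [2,3] "every" : (S\NP)/(N\S)
      [3,5] N\S   <
        [3,4] "with" : NP
        [4,5] "near" : (N\S)\NP

YES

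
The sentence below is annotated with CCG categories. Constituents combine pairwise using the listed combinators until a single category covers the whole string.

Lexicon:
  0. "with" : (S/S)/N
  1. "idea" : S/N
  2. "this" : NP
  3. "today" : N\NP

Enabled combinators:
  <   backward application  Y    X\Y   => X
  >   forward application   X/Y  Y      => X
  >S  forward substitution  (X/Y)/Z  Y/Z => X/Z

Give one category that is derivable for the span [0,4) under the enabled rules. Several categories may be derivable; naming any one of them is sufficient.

S

[0,4] S   >
  [0,2] S/N   >S
    [0,1] "with" : (S/S)/N
    [1,2] "idea" : S/N
  [2,4] N   <
    [2,3] "this" : NP
    [3,4] "today" : N\NP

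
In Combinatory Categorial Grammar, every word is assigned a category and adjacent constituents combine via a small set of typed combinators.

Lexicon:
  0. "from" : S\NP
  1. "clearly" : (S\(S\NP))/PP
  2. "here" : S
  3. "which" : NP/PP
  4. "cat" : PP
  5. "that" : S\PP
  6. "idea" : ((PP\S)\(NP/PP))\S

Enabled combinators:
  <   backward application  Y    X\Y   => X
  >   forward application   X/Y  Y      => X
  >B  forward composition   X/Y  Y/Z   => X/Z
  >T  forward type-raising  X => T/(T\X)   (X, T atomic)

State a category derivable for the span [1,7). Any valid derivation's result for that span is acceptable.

[0,7] S   <
  [0,1] "from" : S\NP
  [1,7] S\(S\NP)   >
    [1,2] "clearly" : (S\(S\NP))/PP
    [2,7] PP   >
      [2,3] PP/(PP\S)   >T
        [2,3] "here" : S
      [3,7] PP\S   <
        [3,4] "which" : NP/PP
        [4,7] (PP\S)\(NP/PP)   <
          [4,6] S   >
            [4,5] S/(S\PP)   >T
              [4,5] "cat" : PP
            [5,6] "that" : S\PP
          [6,7] "idea" : ((PP\S)\(NP/PP))\S

S\(S\NP)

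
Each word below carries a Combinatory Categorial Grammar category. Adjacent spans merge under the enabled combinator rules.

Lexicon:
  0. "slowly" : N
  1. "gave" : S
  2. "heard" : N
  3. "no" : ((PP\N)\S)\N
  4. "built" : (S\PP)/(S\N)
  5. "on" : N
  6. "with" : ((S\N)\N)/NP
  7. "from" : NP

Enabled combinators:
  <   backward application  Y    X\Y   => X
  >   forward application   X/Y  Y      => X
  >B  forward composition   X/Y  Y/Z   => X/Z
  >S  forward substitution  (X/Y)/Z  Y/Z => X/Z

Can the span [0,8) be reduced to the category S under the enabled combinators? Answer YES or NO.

[0,8] S   <
  [0,4] PP   <
    [0,1] "slowly" : N
    [1,4] PP\N   <
      [1,2] "gave" : S
      [2,4] (PP\N)\S   <
        [2,3] "heard" : N
        [3,4] "no" : ((PP\N)\S)\N
  [4,8] S\PP   >
    [4,5] "built" : (S\PP)/(S\N)
    [5,8] S\N   <
      [5,6] "on" : N
      [6,8] (S\N)\N   >
        [6,7] "with" : ((S\N)\N)/NP
        [7,8] "from" : NP

YES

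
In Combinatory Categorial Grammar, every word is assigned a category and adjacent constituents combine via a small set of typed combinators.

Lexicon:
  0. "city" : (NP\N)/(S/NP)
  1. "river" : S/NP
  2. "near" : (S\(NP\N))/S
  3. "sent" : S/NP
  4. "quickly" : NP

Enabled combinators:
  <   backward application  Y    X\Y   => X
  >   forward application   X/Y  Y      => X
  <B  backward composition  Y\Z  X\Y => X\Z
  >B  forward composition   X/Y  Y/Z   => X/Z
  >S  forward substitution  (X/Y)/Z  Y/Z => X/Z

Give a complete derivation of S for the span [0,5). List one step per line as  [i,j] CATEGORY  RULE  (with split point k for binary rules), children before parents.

[0,1] (NP\N)/(S/NP)  lex  "city"
[1,2] S/NP  lex  "river"
[0,2] NP\N  >  k=1
[2,3] (S\(NP\N))/S  lex  "near"
[3,4] S/NP  lex  "sent"
[4,5] NP  lex  "quickly"
[3,5] S  >  k=4
[2,5] S\(NP\N)  >  k=3
[0,5] S  <  k=2

[0,5] S   <
  [0,2] NP\N   >
    [0,1] "city" : (NP\N)/(S/NP)
    [1,2] "river" : S/NP
  [2,5] S\(NP\N)   >
    [2,3] "near" : (S\(NP\N))/S
    [3,5] S   >
      [3,4] "sent" : S/NP
      [4,5] "quickly" : NP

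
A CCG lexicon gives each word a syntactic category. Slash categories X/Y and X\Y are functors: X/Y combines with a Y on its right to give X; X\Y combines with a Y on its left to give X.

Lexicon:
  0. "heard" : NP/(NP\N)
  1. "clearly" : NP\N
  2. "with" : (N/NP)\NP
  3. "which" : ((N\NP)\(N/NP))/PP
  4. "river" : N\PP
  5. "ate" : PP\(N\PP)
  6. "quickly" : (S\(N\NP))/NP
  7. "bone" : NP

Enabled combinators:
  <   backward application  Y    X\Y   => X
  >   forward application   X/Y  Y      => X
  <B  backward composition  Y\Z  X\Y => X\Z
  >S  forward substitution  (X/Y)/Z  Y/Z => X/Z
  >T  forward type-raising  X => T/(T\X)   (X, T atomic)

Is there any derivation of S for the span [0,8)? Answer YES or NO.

YES

[0,8] S   <
  [0,6] N\NP   <
    [0,3] N/NP   <
      [0,2] NP   >
        [0,1] "heard" : NP/(NP\N)
        [1,2] "clearly" : NP\N
      [2,3] "with" : (N/NP)\NP
    [3,6] (N\NP)\(N/NP)   >
      [3,4] "which" : ((N\NP)\(N/NP))/PP
      [4,6] PP   <
        [4,5] "river" : N\PP
        [5,6] "ate" : PP\(N\PP)
  [6,8] S\(N\NP)   >
    [6,7] "quickly" : (S\(N\NP))/NP
    [7,8] "bone" : NP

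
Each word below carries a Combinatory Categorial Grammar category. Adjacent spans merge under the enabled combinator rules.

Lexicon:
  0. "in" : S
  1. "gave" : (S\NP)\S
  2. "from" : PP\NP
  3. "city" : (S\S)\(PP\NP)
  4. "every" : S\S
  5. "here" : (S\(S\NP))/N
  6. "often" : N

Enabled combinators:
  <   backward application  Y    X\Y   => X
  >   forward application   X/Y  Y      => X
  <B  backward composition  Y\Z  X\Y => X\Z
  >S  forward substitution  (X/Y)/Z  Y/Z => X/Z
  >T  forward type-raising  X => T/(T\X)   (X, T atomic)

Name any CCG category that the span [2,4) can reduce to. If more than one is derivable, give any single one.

[0,7] S   <
  [0,5] S\NP   <B
    [0,2] S\NP   <
      [0,1] "in" : S
      [1,2] "gave" : (S\NP)\S
    [2,5] S\S   <B
      [2,4] S\S   <
        [2,3] "from" : PP\NP
        [3,4] "city" : (S\S)\(PP\NP)
      [4,5] "every" : S\S
  [5,7] S\(S\NP)   >
    [5,6] "here" : (S\(S\NP))/N
    [6,7] "often" : N

S\S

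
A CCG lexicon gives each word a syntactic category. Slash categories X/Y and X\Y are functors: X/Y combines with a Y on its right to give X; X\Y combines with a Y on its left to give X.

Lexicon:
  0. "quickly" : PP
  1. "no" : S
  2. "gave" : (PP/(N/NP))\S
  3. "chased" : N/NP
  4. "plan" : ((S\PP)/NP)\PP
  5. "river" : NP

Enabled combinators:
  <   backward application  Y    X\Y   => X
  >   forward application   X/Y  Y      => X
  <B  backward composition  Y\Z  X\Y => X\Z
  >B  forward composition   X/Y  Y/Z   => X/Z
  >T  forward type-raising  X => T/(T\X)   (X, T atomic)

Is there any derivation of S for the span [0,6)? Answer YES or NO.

[0,6] S   <
  [0,1] "quickly" : PP
  [1,6] S\PP   >
    [1,5] (S\PP)/NP   <
      [1,4] PP   >
        [1,3] PP/(N/NP)   <
          [1,2] "no" : S
          [2,3] "gave" : (PP/(N/NP))\S
        [3,4] "chased" : N/NP
      [4,5] "plan" : ((S\PP)/NP)\PP
    [5,6] "river" : NP

YES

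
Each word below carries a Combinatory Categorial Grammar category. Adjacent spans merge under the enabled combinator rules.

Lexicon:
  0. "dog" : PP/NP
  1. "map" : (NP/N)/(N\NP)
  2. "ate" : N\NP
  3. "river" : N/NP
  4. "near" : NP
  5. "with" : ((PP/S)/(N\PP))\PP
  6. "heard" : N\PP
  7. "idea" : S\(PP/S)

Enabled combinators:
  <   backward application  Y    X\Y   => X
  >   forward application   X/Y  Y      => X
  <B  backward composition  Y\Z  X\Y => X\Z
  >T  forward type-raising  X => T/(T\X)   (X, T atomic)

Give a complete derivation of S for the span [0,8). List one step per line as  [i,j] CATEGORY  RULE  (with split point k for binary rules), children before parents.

[0,8] S   <
  [0,7] PP/S   >
    [0,6] (PP/S)/(N\PP)   <
      [0,5] PP   >
        [0,1] "dog" : PP/NP
        [1,5] NP   >
          [1,3] NP/N   >
            [1,2] "map" : (NP/N)/(N\NP)
            [2,3] "ate" : N\NP
          [3,5] N   >
            [3,4] "river" : N/NP
            [4,5] "near" : NP
      [5,6] "with" : ((PP/S)/(N\PP))\PP
    [6,7] "heard" : N\PP
  [7,8] "idea" : S\(PP/S)

[0,1] PP/NP  lex  "dog"
[1,2] (NP/N)/(N\NP)  lex  "map"
[2,3] N\NP  lex  "ate"
[1,3] NP/N  >  k=2
[3,4] N/NP  lex  "river"
[4,5] NP  lex  "near"
[3,5] N  >  k=4
[1,5] NP  >  k=3
[0,5] PP  >  k=1
[5,6] ((PP/S)/(N\PP))\PP  lex  "with"
[0,6] (PP/S)/(N\PP)  <  k=5
[6,7] N\PP  lex  "heard"
[0,7] PP/S  >  k=6
[7,8] S\(PP/S)  lex  "idea"
[0,8] S  <  k=7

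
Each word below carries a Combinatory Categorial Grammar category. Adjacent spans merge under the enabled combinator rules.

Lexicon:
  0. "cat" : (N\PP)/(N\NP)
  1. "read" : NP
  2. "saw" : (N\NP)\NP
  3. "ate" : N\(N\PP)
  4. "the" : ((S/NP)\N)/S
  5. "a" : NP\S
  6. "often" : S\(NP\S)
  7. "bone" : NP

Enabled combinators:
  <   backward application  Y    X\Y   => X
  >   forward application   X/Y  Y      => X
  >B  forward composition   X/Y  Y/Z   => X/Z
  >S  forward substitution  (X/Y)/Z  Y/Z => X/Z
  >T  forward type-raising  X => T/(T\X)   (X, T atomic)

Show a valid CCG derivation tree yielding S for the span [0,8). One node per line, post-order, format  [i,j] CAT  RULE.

[0,1] (N\PP)/(N\NP)  lex  "cat"
[1,2] NP  lex  "read"
[2,3] (N\NP)\NP  lex  "saw"
[1,3] N\NP  <  k=2
[0,3] N\PP  >  k=1
[3,4] N\(N\PP)  lex  "ate"
[0,4] N  <  k=3
[4,5] ((S/NP)\N)/S  lex  "the"
[5,6] NP\S  lex  "a"
[6,7] S\(NP\S)  lex  "often"
[5,7] S  <  k=6
[4,7] (S/NP)\N  >  k=5
[0,7] S/NP  <  k=4
[7,8] NP  lex  "bone"
[0,8] S  >  k=7

[0,8] S   >
  [0,7] S/NP   <
    [0,4] N   <
      [0,3] N\PP   >
        [0,1] "cat" : (N\PP)/(N\NP)
        [1,3] N\NP   <
          [1,2] "read" : NP
          [2,3] "saw" : (N\NP)\NP
      [3,4] "ate" : N\(N\PP)
    [4,7] (S/NP)\N   >
      [4,5] "the" : ((S/NP)\N)/S
      [5,7] S   <
        [5,6] "a" : NP\S
        [6,7] "often" : S\(NP\S)
  [7,8] "bone" : NP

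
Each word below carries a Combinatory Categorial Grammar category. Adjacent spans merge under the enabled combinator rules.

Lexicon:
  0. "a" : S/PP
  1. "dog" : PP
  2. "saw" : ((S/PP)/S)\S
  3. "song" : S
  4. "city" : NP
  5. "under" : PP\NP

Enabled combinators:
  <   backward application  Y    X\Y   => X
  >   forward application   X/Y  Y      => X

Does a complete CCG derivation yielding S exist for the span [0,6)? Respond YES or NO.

YES

[0,6] S   >
  [0,4] S/PP   >
    [0,3] (S/PP)/S   <
      [0,2] S   >
        [0,1] "a" : S/PP
        [1,2] "dog" : PP
      [2,3] "saw" : ((S/PP)/S)\S
    [3,4] "song" : S
  [4,6] PP   <
    [4,5] "city" : NP
    [5,6] "under" : PP\NP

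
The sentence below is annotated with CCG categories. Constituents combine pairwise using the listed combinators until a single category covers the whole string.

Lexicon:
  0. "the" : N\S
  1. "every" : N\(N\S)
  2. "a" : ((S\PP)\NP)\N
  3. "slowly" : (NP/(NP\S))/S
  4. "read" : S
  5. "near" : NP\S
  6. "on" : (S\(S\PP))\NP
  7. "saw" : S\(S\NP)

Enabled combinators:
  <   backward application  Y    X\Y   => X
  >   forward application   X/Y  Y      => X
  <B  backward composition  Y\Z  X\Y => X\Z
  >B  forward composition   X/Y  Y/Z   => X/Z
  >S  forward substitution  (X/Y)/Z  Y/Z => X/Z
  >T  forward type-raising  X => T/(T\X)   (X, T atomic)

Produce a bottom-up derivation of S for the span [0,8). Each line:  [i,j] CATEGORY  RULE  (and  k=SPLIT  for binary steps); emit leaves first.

[0,8] S   <
  [0,7] S\NP   <B
    [0,3] (S\PP)\NP   <
      [0,2] N   <
        [0,1] "the" : N\S
        [1,2] "every" : N\(N\S)
      [2,3] "a" : ((S\PP)\NP)\N
    [3,7] S\(S\PP)   <
      [3,6] NP   >
        [3,5] NP/(NP\S)   >
          [3,4] "slowly" : (NP/(NP\S))/S
          [4,5] "read" : S
        [5,6] "near" : NP\S
      [6,7] "on" : (S\(S\PP))\NP
  [7,8] "saw" : S\(S\NP)

[0,1] N\S  lex  "the"
[1,2] N\(N\S)  lex  "every"
[0,2] N  <  k=1
[2,3] ((S\PP)\NP)\N  lex  "a"
[0,3] (S\PP)\NP  <  k=2
[3,4] (NP/(NP\S))/S  lex  "slowly"
[4,5] S  lex  "read"
[3,5] NP/(NP\S)  >  k=4
[5,6] NP\S  lex  "near"
[3,6] NP  >  k=5
[6,7] (S\(S\PP))\NP  lex  "on"
[3,7] S\(S\PP)  <  k=6
[0,7] S\NP  <B  k=3
[7,8] S\(S\NP)  lex  "saw"
[0,8] S  <  k=7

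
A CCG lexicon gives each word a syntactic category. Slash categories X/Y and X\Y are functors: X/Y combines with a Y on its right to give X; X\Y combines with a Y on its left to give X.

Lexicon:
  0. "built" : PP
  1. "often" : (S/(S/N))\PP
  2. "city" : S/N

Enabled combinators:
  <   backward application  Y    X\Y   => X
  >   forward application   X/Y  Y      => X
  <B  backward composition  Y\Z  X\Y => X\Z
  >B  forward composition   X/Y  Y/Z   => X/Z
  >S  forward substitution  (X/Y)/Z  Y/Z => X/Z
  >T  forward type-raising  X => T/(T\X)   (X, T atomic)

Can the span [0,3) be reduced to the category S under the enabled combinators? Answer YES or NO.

YES

[0,3] S   >
  [0,2] S/(S/N)   <
    [0,1] "built" : PP
    [1,2] "often" : (S/(S/N))\PP
  [2,3] "city" : S/N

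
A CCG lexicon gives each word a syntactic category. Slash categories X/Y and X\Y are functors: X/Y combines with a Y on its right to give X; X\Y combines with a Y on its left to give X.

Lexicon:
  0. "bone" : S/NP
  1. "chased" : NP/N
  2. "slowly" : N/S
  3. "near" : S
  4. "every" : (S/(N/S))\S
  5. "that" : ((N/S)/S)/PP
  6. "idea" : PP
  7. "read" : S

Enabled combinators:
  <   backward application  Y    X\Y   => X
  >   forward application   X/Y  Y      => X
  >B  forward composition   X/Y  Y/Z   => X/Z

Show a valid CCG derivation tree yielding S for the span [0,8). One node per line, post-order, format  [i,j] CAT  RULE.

[0,1] S/NP  lex  "bone"
[1,2] NP/N  lex  "chased"
[0,2] S/N  >B  k=1
[2,3] N/S  lex  "slowly"
[3,4] S  lex  "near"
[2,4] N  >  k=3
[0,4] S  >  k=2
[4,5] (S/(N/S))\S  lex  "every"
[0,5] S/(N/S)  <  k=4
[5,6] ((N/S)/S)/PP  lex  "that"
[6,7] PP  lex  "idea"
[5,7] (N/S)/S  >  k=6
[7,8] S  lex  "read"
[5,8] N/S  >  k=7
[0,8] S  >  k=5

[0,8] S   >
  [0,5] S/(N/S)   <
    [0,4] S   >
      [0,2] S/N   >B
        [0,1] "bone" : S/NP
        [1,2] "chased" : NP/N
      [2,4] N   >
        [2,3] "slowly" : N/S
        [3,4] "near" : S
    [4,5] "every" : (S/(N/S))\S
  [5,8] N/S   >
    [5,7] (N/S)/S   >
      [5,6] "that" : ((N/S)/S)/PP
      [6,7] "idea" : PP
    [7,8] "read" : S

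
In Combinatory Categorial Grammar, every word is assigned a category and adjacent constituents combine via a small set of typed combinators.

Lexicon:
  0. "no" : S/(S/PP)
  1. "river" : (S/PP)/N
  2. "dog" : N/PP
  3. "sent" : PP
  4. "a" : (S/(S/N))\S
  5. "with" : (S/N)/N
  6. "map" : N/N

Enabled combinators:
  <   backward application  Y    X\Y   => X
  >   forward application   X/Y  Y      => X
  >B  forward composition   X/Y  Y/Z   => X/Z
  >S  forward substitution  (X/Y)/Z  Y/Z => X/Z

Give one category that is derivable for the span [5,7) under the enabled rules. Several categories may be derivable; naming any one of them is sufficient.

S/N

[0,7] S   >
  [0,5] S/(S/N)   <
    [0,4] S   >
      [0,1] "no" : S/(S/PP)
      [1,4] S/PP   >
        [1,2] "river" : (S/PP)/N
        [2,4] N   >
          [2,3] "dog" : N/PP
          [3,4] "sent" : PP
    [4,5] "a" : (S/(S/N))\S
  [5,7] S/N   >S
    [5,6] "with" : (S/N)/N
    [6,7] "map" : N/N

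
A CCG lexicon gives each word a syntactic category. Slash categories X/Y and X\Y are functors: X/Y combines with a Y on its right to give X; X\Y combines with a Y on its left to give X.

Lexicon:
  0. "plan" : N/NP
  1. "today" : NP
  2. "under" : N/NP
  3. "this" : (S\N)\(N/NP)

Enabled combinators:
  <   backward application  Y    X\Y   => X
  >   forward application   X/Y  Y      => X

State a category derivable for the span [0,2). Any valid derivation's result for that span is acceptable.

[0,4] S   <
  [0,2] N   >
    [0,1] "plan" : N/NP
    [1,2] "today" : NP
  [2,4] S\N   <
    [2,3] "under" : N/NP
    [3,4] "this" : (S\N)\(N/NP)

N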